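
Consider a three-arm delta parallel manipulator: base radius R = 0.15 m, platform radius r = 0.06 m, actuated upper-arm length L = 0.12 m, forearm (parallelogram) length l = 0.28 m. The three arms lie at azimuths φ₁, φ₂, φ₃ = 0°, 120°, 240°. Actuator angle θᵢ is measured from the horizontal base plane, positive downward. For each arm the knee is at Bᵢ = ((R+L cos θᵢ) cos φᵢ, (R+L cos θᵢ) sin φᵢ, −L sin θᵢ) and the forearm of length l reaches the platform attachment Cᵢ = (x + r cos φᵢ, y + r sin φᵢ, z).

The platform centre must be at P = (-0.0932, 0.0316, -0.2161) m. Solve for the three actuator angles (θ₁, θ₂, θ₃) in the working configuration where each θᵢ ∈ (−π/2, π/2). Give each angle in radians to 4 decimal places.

rotate P by −φ1: (-0.0932, 0.0316, -0.2161)
  A cos θ + B sin θ = C:  0.1832·cos θ + -0.2161·sin θ = -0.0719
  γ=atan2(-0.2161,0.1832)=-0.8676;  ψ=arccos(-0.2538)=1.8275;  θ1=γ+ψ≈0.9598
rotate P by −φ2: (0.0740, 0.0649, -0.2161)
  e−x'=0.0160;  (l²−L²−(e−x')²−y'²−z²)/2L = 0.0535
  θ2 = atan2(B,A) + arccos(C/0.2167) = -0.1752
rotate P by −φ3: (0.0192, -0.0965, -0.2161)
  A=0.0708, B=-0.2161, C=(l²−L²−A²−y'²−z²)/(2L)=0.0124
  γ=atan2(-0.2161,0.0708)=-1.2543;  ψ=arccos(0.0546)=1.5162;  θ3=γ+ψ≈0.2619

θ₁ = 0.9598, θ₂ = -0.1752, θ₃ = 0.2619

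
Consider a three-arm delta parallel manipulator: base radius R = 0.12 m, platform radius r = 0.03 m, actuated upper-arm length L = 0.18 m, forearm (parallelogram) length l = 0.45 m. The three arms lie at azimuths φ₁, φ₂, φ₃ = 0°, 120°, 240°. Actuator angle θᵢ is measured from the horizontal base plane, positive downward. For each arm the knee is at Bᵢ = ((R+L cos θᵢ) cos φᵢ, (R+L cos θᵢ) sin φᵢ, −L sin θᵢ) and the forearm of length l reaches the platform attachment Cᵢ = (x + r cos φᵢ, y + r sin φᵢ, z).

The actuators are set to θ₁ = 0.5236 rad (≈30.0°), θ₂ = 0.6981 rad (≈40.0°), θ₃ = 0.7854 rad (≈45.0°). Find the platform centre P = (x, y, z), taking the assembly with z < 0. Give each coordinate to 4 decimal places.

S1 = (0.2459·cos0.0°, 0.2459·sin0.0°, -0.0900) = (0.2459, 0.0000, -0.0900)
φ2=120.0°: virtual centre (-0.1139, 0.1974, -0.1157), radius l
φ3=240.0°: virtual centre (-0.1086, -0.1882, -0.1273), radius l
subtract pairs → two planes through P
plane₁₂: -0.7197x+0.3947y+-0.0514z = -0.0032
Cramer: x(z) = 0.0059-0.0886z;  y(z) = 0.0026-0.0313z
sphere 1 gives Az²+Bz+C=0 with A=1.0088, B=0.2223, C=-0.1368;  B²−4AC=0.6015;  roots -0.4946, 0.2742;  negative root z = -0.4946
x = 0.0497, y = 0.0180

(0.0497, 0.0180, -0.4946)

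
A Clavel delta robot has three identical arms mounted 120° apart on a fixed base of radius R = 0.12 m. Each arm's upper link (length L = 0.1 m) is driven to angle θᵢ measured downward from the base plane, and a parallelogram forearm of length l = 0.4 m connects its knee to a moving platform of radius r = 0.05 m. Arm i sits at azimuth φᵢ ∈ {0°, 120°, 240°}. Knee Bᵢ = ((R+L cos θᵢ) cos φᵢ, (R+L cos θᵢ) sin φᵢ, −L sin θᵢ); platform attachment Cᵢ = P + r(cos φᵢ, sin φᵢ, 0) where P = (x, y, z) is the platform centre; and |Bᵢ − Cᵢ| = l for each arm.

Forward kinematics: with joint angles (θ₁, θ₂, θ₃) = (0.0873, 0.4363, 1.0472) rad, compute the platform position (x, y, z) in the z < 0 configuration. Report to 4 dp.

φ1=0.0°: virtual centre (0.1696, 0.0000, -0.0087), radius l
φ2=120.0°: virtual centre (-0.0803, 0.1391, -0.0423), radius l
arm 3 at φ=240.0°: (R−r)+L cos θ3 = 0.1200;  centre 3 = (-0.0600, -0.1039, -0.0866)
|centre ₂|²−|centre ₁|² = -0.0013;  |centre ₃|²−|centre ₁|² = -0.0069
[-0.4999 0.2782 -0.0671]·P = -0.0013;  [-0.4592 -0.2078 -0.1558]·P = -0.0069
Cramer: x(z) = 0.0095-0.2473z;  y(z) = 0.0125-0.2031z
into |P−centre ₁|² = l²: 1.1024z² + 0.0916z + -0.1341 = 0;  Δ = 0.5998;  z = -0.3928 or 0.3097 → z<0 root = -0.3928
x = 0.1066, y = 0.0923

(0.1066, 0.0923, -0.3928)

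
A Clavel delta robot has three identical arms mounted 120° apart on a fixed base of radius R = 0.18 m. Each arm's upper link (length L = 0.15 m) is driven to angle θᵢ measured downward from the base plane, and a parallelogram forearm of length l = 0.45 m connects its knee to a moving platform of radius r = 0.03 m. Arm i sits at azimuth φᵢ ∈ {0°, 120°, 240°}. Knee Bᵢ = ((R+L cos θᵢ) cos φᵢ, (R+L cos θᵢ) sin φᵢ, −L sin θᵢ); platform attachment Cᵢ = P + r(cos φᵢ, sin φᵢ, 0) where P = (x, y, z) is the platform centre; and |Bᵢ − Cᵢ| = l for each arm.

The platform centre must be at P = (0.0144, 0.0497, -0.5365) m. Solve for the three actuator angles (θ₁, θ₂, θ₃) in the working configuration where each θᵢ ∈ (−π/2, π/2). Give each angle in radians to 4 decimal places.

θ₁ = 1.1346, θ₂ = 1.0471, θ₃ = 1.3964

φ1=0.0° → target in arm frame (0.0144, 0.0497)
  e−x'=0.1356;  (l²−L²−(e−x')²−y'²−z²)/2L = -0.4290
  θ1 = atan2(B,A) + arccos(C/0.5534) = 1.1346
φ2=120.0° → target in arm frame (0.0358, -0.0373)
  A=0.1142, B=-0.5365, C=(l²−L²−A²−y'²−z²)/(2L)=-0.4075
  γ=atan2(-0.5365,0.1142)=-1.3611;  ψ=arccos(-0.7430)=2.4083;  θ2=γ+ψ≈1.0471
φ3=240.0° → target in arm frame (-0.0502, -0.0124)
  e−x'=0.2002;  (l²−L²−(e−x')²−y'²−z²)/2L = -0.4936
  √(A²+B²)=0.5727;  θ3 = -1.2136+2.6099 ≈ 1.3964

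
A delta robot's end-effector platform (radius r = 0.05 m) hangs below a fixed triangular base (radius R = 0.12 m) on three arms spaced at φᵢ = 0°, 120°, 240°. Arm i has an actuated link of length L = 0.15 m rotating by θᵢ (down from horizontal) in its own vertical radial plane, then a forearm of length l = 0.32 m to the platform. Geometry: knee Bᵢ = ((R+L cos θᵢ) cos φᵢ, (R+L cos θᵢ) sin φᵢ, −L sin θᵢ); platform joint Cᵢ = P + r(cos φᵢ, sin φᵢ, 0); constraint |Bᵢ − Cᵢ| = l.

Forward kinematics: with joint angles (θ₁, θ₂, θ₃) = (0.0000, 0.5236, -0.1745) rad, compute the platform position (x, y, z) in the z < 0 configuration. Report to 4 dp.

(0.0223, -0.0714, -0.2413)

φ1=0.0°: virtual centre (0.2200, 0.0000, 0.0000), radius l
S2 = (0.1999·cos120.0°, 0.1999·sin120.0°, -0.0750) = (-0.1000, 0.1731, -0.0750)
arm 3 at φ=240.0°: ρ3 = 0.2177;  S3 = (-0.1089, -0.1886, 0.0260)
subtract pairs → two planes through P
[-0.6399 0.3462 -0.1500]·P = -0.0028;  [-0.6577 -0.3771 0.0521]·P = -0.0003
Cramer: x(z) = 0.0025-0.0822z;  y(z) = -0.0035+0.2814z
sphere 1 gives Az²+Bz+C=0 with A=1.0859, B=0.0338, C=-0.0551;  B²−4AC=0.2404;  roots -0.2413, 0.2102;  negative root z = -0.2413
x = 0.0223, y = -0.0714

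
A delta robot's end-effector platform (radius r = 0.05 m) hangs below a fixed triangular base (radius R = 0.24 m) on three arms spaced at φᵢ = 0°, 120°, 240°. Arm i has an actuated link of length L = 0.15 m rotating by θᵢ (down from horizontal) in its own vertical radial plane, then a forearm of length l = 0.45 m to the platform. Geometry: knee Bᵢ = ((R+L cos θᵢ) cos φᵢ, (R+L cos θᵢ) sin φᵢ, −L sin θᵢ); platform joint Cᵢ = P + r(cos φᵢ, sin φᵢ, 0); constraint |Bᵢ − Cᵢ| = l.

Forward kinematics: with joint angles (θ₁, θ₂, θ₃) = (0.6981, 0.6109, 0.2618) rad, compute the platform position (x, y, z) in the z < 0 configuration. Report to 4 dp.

(-0.0352, -0.0395, -0.3884)

centre 1 = (0.3049·cos0.0°, 0.3049·sin0.0°, -0.0964) = (0.3049, 0.0000, -0.0964)
φ2=120.0°: virtual centre (-0.1564, 0.2710, -0.0860), radius l
φ3=240.0°: virtual centre (-0.1674, -0.2900, -0.0388), radius l
|centre ₂|²−|centre ₁|² = 0.0030;  |centre ₃|²−|centre ₁|² = 0.0114
[-0.9227 0.5419 0.0207]·P = 0.0030;  [-0.9447 -0.5800 0.1152]·P = 0.0114
Cramer: x(z) = -0.0076+0.0711z;  y(z) = -0.0073+0.0828z
quadratic in z: (1.0119)z²+(0.1472)z+(-0.0955)=0, √Δ=0.6389 → z ∈ {-0.3884, 0.2430}; z = -0.3884 (taking z<0)
x = -0.0352, y = -0.0395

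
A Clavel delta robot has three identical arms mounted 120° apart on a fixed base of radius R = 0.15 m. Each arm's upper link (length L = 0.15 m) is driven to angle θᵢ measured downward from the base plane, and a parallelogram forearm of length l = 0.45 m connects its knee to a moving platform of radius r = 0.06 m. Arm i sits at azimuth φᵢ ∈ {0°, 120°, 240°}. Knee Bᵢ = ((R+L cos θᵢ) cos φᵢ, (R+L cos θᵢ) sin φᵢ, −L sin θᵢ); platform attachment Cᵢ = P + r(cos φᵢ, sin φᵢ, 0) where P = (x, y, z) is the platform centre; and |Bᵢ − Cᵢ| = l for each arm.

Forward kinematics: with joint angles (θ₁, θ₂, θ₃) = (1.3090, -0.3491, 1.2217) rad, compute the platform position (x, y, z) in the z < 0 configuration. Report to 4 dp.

φ1=0.0°: virtual centre (0.1288, 0.0000, -0.1449), radius l
arm 2 at φ=120.0°: ρ2 = 0.2310;  S2 = (-0.1155, 0.2000, 0.0513)
S3 = (0.1413·cos240.0°, 0.1413·sin240.0°, -0.1410) = (-0.0707, -0.1224, -0.1410)
subtract pairs → two planes through P
linear system: -0.4886x+0.4000y = 0.0184−0.3924z; -0.3990x+-0.2448y = 0.0022−0.0079z
det = 0.2792;  x = -0.0193+0.3553z,  y = 0.0223+-0.5470z
into |P−S₁|² = l²: 1.4254z² + 0.1601z + -0.1591 = 0;  Δ = 0.9325;  z = -0.3949 or 0.2826 → z<0 root = -0.3949
x = -0.1596, y = 0.2383

(-0.1596, 0.2383, -0.3949)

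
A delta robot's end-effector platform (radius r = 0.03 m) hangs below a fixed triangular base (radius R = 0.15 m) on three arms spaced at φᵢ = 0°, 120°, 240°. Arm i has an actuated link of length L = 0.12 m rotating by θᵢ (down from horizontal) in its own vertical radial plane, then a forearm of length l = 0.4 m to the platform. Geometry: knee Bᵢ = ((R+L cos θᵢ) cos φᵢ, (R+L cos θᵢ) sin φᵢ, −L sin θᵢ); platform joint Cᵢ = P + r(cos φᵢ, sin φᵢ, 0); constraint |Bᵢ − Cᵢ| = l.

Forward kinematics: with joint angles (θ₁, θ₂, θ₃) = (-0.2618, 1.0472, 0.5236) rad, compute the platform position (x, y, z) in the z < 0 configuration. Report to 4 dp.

centre 1 = (0.2359·cos0.0°, 0.2359·sin0.0°, 0.0311) = (0.2359, 0.0000, 0.0311)
arm 2 at φ=120.0°: e+L cos θ2 = 0.1800;  centre 2 = (-0.0900, 0.1559, -0.1039)
arm 3 at φ=240.0°: e+L cos θ3 = 0.2239;  centre 3 = (-0.1120, -0.1939, -0.0600)
|centre ₂|²−|centre ₁|² = -0.0134;  |centre ₃|²−|centre ₁|² = -0.0029
[-0.6518 0.3118 -0.2700]·P = -0.0134;  [-0.6957 -0.3878 -0.1821]·P = -0.0029
Cramer: x(z) = 0.0130-0.3438z;  y(z) = -0.0159+0.1471z
quadratic in z: (1.1398)z²+(0.0865)z+(-0.1091)=0, √Δ=0.7105 → z ∈ {-0.3496, 0.2737}; z = -0.3496 (taking z<0)
x = 0.1332, y = -0.0673

(0.1332, -0.0673, -0.3496)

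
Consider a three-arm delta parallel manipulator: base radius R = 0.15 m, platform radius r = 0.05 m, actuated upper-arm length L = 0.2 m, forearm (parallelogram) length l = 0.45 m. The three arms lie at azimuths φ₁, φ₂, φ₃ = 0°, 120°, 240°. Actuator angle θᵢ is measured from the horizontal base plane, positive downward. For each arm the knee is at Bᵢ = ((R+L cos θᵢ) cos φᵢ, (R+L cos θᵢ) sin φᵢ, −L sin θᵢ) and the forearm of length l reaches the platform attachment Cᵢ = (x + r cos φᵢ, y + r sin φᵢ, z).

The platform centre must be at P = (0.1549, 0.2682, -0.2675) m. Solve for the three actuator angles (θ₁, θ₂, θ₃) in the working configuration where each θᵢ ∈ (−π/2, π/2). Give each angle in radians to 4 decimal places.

φ1=0.0° → target in arm frame (0.1549, 0.2682)
  A cos θ + B sin θ = C:  -0.0549·cos θ + -0.2675·sin θ = 0.0400
  θ1 = atan2(B,A) + arccos(C/0.2731) = -0.3494
φ2=120.0° → target in arm frame (0.1548, -0.2682)
  A cos θ + B sin θ = C:  -0.0548·cos θ + -0.2675·sin θ = 0.0400
  θ2 = atan2(B,A) + arccos(C/0.2731) = -0.3490
φ3=240.0° → target in arm frame (-0.3097, 0.0000)
  e−x'=0.4097;  (l²−L²−(e−x')²−y'²−z²)/2L = -0.1923
  √(A²+B²)=0.4893;  θ3 = -0.5784+1.9747 ≈ 1.3963

θ₁ = -0.3494, θ₂ = -0.3490, θ₃ = 1.3963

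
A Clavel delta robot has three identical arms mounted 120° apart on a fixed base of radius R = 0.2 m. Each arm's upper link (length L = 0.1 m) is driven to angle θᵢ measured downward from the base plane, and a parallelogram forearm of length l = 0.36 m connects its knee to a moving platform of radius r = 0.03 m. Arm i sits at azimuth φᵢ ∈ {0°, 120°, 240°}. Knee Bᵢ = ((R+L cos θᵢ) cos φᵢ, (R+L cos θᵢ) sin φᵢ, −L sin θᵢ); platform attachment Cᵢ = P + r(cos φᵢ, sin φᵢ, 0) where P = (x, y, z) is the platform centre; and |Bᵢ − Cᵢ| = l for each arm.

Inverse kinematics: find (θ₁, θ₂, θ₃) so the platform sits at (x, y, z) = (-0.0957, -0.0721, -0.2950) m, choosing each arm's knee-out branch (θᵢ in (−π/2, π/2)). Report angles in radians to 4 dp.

φ1=0.0° → target in arm frame (-0.0957, -0.0721)
  A cos θ + B sin θ = C:  0.2657·cos θ + -0.2950·sin θ = -0.2161
  √(A²+B²)=0.3970;  θ1 = -0.8376+2.1464 ≈ 1.3088
φ2=120.0° → target in arm frame (-0.0146, 0.1189)
  A cos θ + B sin θ = C:  0.1846·cos θ + -0.2950·sin θ = -0.0782
  θ2 = atan2(B,A) + arccos(C/0.3480) = 0.7858
arm 3 (φ=240.0°): x'=0.1103, y'=-0.0468
  A cos θ + B sin θ = C:  0.0597·cos θ + -0.2950·sin θ = 0.1341
  γ=atan2(-0.2950,0.0597)=-1.3711;  ψ=arccos(0.4455)=1.1091;  θ3=γ+ψ≈-0.2620

θ₁ = 1.3088, θ₂ = 0.7858, θ₃ = -0.2620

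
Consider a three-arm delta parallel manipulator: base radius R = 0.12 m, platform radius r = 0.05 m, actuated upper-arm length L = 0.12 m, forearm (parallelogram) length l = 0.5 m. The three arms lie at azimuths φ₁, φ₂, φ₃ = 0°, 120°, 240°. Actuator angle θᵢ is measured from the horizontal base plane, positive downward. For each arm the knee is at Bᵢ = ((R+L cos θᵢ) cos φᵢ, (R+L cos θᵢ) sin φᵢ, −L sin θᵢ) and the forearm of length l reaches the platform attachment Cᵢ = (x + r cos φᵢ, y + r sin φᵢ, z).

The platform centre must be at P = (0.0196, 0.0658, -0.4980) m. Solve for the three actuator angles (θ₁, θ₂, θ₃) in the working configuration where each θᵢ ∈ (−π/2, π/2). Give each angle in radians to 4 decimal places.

θ₁ = 0.2620, θ₂ = 0.1750, θ₃ = 0.5239

arm 1 (φ=0.0°): x'=0.0196, y'=0.0658
  e−x'=0.0504;  (l²−L²−(e−x')²−y'²−z²)/2L = -0.0803
  θ1 = atan2(B,A) + arccos(C/0.5005) = 0.2620
φ2=120.0° → target in arm frame (0.0472, -0.0499)
  e−x'=0.0228;  (l²−L²−(e−x')²−y'²−z²)/2L = -0.0642
  θ2 = atan2(B,A) + arccos(C/0.4985) = 0.1750
arm 3 (φ=240.0°): x'=-0.0668, y'=-0.0159
  A=0.1368, B=-0.4980, C=(l²−L²−A²−y'²−z²)/(2L)=-0.1307
  √(A²+B²)=0.5164;  θ3 = -1.3027+1.8267 ≈ 0.5239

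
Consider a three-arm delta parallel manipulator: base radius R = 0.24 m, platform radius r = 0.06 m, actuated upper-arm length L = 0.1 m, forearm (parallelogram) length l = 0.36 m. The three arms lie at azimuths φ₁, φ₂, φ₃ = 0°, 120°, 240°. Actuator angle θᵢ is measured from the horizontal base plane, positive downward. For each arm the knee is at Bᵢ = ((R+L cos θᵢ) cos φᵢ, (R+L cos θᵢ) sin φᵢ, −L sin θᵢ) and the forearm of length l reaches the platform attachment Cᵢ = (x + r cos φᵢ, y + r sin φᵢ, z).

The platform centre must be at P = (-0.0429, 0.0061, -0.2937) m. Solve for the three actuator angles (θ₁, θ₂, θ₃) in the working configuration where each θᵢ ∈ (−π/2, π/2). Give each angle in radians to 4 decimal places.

arm 1 (φ=0.0°): x'=-0.0429, y'=0.0061
  A=0.2229, B=-0.2937, C=(l²−L²−A²−y'²−z²)/(2L)=-0.0819
  θ1 = atan2(B,A) + arccos(C/0.3687) = 0.8732
rotate P by −φ2: (0.0267, 0.0341, -0.2937)
  A cos θ + B sin θ = C:  0.1533·cos θ + -0.2937·sin θ = 0.0434
  θ2 = atan2(B,A) + arccos(C/0.3313) = 0.3495
φ3=240.0° → target in arm frame (0.0162, -0.0402)
  A=0.1638, B=-0.2937, C=(l²−L²−A²−y'²−z²)/(2L)=0.0244
  γ=atan2(-0.2937,0.1638)=-1.0620;  ψ=arccos(0.0726)=1.4981;  θ3=γ+ψ≈0.4362

θ₁ = 0.8732, θ₂ = 0.3495, θ₃ = 0.4362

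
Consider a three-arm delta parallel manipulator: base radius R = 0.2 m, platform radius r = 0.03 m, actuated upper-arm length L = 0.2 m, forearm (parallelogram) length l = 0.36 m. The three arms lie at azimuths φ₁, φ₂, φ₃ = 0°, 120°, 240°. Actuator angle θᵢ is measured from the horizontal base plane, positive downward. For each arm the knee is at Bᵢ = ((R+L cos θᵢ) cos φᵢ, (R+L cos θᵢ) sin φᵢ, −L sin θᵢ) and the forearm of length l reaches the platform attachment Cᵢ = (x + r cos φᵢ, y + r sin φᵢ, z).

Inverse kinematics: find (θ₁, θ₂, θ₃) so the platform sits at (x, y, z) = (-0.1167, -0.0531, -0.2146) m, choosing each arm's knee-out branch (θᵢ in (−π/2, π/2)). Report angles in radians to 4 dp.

rotate P by −φ1: (-0.1167, -0.0531, -0.2146)
  A=0.2867, B=-0.2146, C=(l²−L²−A²−y'²−z²)/(2L)=-0.1037
  γ=atan2(-0.2146,0.2867)=-0.6426;  ψ=arccos(-0.2895)=1.8645;  θ1=γ+ψ≈1.2219
rotate P by −φ2: (0.0124, 0.1276, -0.2146)
  A=0.1576, B=-0.2146, C=(l²−L²−A²−y'²−z²)/(2L)=0.0060
  θ2 = atan2(B,A) + arccos(C/0.2663) = 0.6109
rotate P by −φ3: (0.1043, -0.0745, -0.2146)
  A=0.0657, B=-0.2146, C=(l²−L²−A²−y'²−z²)/(2L)=0.0842
  θ3 = atan2(B,A) + arccos(C/0.2244) = -0.0877

θ₁ = 1.2219, θ₂ = 0.6109, θ₃ = -0.0877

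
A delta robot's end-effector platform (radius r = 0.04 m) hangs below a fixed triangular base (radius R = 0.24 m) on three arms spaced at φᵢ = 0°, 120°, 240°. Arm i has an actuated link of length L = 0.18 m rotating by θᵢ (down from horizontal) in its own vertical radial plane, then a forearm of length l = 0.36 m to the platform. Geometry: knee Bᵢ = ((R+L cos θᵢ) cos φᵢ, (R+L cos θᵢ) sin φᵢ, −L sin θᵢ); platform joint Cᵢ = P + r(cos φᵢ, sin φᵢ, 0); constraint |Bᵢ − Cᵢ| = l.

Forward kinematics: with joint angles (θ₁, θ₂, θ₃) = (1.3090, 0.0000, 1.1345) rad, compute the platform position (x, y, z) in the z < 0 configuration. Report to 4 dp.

(-0.0870, 0.1036, -0.2610)

φ1=0.0°: virtual centre (0.2466, 0.0000, -0.1739), radius l
O2 = (0.3800·cos120.0°, 0.3800·sin120.0°, 0.0000) = (-0.1900, 0.3291, 0.0000)
φ3=240.0°: virtual centre (-0.1380, -0.2391, -0.1631), radius l
eliminate P² terms by subtracting sphere 1 from 2 and 3
linear system: -0.8732x+0.6582y = 0.0534−0.3477z; -0.7692x+-0.4782y = 0.0118−0.0215z
det = 0.9238;  x = -0.0360+0.1953z,  y = 0.0333+-0.2693z
sphere 1 gives Az²+Bz+C=0 with A=1.1106, B=0.2194, C=-0.0184;  B²−4AC=0.1299;  roots -0.2610, 0.0634;  negative root z = -0.2610
x = -0.0870, y = 0.1036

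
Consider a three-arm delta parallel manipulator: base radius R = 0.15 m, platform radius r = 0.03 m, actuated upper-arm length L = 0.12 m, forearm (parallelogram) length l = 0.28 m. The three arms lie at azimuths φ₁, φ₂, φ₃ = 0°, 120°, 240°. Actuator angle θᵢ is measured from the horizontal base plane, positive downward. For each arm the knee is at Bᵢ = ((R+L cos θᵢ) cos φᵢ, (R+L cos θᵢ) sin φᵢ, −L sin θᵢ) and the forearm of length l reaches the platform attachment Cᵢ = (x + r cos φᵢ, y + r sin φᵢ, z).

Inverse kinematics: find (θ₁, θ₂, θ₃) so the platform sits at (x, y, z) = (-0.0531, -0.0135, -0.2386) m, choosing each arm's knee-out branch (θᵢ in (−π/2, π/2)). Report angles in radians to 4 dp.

φ1=0.0° → target in arm frame (-0.0531, -0.0135)
  A cos θ + B sin θ = C:  0.1731·cos θ + -0.2386·sin θ = -0.0961
  θ1 = atan2(B,A) + arccos(C/0.2948) = 0.9599
arm 2 (φ=120.0°): x'=0.0149, y'=0.0527
  e−x'=0.1051;  (l²−L²−(e−x')²−y'²−z²)/2L = -0.0282
  √(A²+B²)=0.2607;  θ2 = -1.1557+1.6791 ≈ 0.5234
rotate P by −φ3: (0.0382, -0.0392, -0.2386)
  A cos θ + B sin θ = C:  0.0818·cos θ + -0.2386·sin θ = -0.0048
  γ=atan2(-0.2386,0.0818)=-1.2407;  ψ=arccos(-0.0191)=1.5899;  θ3=γ+ψ≈0.3492

θ₁ = 0.9599, θ₂ = 0.5234, θ₃ = 0.3492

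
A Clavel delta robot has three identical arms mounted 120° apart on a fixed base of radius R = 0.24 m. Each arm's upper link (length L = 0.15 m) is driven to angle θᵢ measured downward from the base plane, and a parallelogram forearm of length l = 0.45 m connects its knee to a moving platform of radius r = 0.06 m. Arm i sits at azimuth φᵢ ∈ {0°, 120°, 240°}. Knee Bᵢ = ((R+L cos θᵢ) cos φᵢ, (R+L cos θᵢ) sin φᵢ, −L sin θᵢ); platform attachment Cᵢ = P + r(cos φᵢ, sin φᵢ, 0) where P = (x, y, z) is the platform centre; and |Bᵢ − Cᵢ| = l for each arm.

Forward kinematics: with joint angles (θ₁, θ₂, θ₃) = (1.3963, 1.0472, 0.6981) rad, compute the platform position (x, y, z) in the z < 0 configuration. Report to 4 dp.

(-0.0830, -0.0460, -0.4895)

centre 1 = (0.2060·cos0.0°, 0.2060·sin0.0°, -0.1477) = (0.2060, 0.0000, -0.1477)
centre 2 = (0.2550·cos120.0°, 0.2550·sin120.0°, -0.1299) = (-0.1275, 0.2208, -0.1299)
centre 3 = (0.2949·cos240.0°, 0.2949·sin240.0°, -0.0964) = (-0.1475, -0.2554, -0.0964)
subtract pairs → two planes through P
plane₁₂: -0.6671x+0.4417y+0.0356z = 0.0176
Cramer: x(z) = -0.0354+0.0973z;  y(z) = -0.0136+0.0662z
sphere 1 gives Az²+Bz+C=0 with A=1.0139, B=0.2467, C=-0.1222;  B²−4AC=0.5564;  roots -0.4895, 0.2462;  negative root z = -0.4895
x = -0.0830, y = -0.0460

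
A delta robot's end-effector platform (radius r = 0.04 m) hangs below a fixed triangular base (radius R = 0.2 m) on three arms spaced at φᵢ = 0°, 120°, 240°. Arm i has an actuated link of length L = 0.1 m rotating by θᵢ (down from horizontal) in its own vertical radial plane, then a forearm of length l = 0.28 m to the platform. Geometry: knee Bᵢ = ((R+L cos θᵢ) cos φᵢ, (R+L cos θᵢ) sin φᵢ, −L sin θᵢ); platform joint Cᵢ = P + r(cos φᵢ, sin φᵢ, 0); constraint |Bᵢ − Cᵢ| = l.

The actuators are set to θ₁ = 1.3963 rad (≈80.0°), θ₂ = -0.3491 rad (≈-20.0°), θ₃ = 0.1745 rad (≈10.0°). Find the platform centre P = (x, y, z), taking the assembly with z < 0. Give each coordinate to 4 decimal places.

arm 1 at φ=0.0°: (R−r)+L cos θ1 = 0.1774;  S1 = (0.1774, 0.0000, -0.0985)
S2 = (0.2540·cos120.0°, 0.2540·sin120.0°, 0.0342) = (-0.1270, 0.2199, 0.0342)
arm 3 at φ=240.0°: (R−r)+L cos θ3 = 0.2585;  S3 = (-0.1292, -0.2239, -0.0174)
eliminate P² terms by subtracting sphere 1 from 2 and 3
[-0.6087 0.4399 0.2654]·P = 0.0245;  [-0.6132 -0.4477 0.1622]·P = 0.0260
Cramer: x(z) = -0.0413+0.3507z;  y(z) = -0.0014-0.1180z
quadratic in z: (1.1369)z²+(0.0439)z+(-0.0209)=0, √Δ=0.3113 → z ∈ {-0.1562, 0.1176}; z = -0.1562 (taking z<0)
x = -0.0961, y = 0.0170

(-0.0961, 0.0170, -0.1562)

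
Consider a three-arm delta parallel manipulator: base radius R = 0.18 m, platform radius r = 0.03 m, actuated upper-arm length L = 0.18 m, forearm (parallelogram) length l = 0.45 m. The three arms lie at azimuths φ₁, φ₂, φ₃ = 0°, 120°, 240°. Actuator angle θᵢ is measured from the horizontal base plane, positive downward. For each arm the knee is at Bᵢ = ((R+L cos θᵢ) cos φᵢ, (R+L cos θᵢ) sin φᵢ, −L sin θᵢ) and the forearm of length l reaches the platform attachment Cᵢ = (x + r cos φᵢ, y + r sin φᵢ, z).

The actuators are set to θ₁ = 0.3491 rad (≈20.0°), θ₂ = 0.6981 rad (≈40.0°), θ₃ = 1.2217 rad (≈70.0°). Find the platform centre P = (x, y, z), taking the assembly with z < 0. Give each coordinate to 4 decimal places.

arm 1 at φ=0.0°: e+L cos θ1 = 0.3191;  S1 = (0.3191, 0.0000, -0.0616)
S2 = (0.2879·cos120.0°, 0.2879·sin120.0°, -0.1157) = (-0.1439, 0.2493, -0.1157)
S3 = (0.2116·cos240.0°, 0.2116·sin240.0°, -0.1691) = (-0.1058, -0.1832, -0.1691)
eliminate P² terms by subtracting sphere 1 from 2 and 3
plane₁₂: -0.9262x+0.4986y+-0.1083z = -0.0094
det = 0.7632;  x = 0.0256+-0.1926z,  y = 0.0287+-0.1405z
quadratic in z: (1.0568)z²+(0.2281)z+(-0.1117)=0, √Δ=0.7241 → z ∈ {-0.4505, 0.2346}; z = -0.4505 (taking z<0)
x = 0.1123, y = 0.0920

(0.1123, 0.0920, -0.4505)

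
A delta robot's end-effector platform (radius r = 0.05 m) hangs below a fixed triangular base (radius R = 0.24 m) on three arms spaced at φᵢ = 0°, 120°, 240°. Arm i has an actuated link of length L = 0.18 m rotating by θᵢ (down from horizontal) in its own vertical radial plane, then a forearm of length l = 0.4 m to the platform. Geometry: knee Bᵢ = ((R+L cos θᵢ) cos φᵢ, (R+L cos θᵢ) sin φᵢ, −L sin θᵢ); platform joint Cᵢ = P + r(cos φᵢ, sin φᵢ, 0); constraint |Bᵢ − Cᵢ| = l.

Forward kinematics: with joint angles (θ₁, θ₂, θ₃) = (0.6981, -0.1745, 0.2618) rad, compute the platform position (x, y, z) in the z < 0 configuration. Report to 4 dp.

φ1=0.0°: virtual centre (0.3279, 0.0000, -0.1157), radius l
φ2=120.0°: virtual centre (-0.1836, 0.3181, 0.0313), radius l
O3 = (0.3639·cos240.0°, 0.3639·sin240.0°, -0.0466) = (-0.1819, -0.3151, -0.0466)
eliminate P² terms by subtracting sphere 1 from 2 and 3
[-1.0230 0.6361 0.2939]·P = 0.0150;  [-1.0196 -0.6302 0.1382]·P = 0.0137
Cramer: x(z) = -0.0140+0.2112z;  y(z) = 0.0010-0.1224z
sphere 1 gives Az²+Bz+C=0 with A=1.0596, B=0.0867, C=-0.0297;  B²−4AC=0.1335;  roots -0.2133, 0.1315;  negative root z = -0.2133
x = -0.0591, y = 0.0271

(-0.0591, 0.0271, -0.2133)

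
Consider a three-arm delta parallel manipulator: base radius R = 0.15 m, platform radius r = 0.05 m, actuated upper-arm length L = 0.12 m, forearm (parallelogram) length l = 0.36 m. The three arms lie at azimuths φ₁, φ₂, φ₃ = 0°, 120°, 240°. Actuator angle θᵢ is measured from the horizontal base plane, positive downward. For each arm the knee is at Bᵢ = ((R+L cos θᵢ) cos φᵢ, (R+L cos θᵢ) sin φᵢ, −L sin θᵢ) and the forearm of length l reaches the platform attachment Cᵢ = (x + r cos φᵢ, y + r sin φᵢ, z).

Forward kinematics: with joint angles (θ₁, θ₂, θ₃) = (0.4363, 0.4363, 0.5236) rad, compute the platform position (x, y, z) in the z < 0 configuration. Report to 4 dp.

φ1=0.0°: virtual centre (0.2088, 0.0000, -0.0507), radius l
φ2=120.0°: virtual centre (-0.1044, 0.1808, -0.0507), radius l
arm 3 at φ=240.0°: (R−r)+L cos θ3 = 0.2039;  S3 = (-0.1020, -0.1766, -0.0600)
eliminate P² terms by subtracting sphere 1 from 2 and 3
linear system: -0.6263x+0.3616y = 0.0000−0.0000z; -0.6214x+-0.3532y = -0.0010−-0.0186z
det = 0.4459;  x = 0.0008+-0.0151z,  y = 0.0014+-0.0261z
sphere 1 gives Az²+Bz+C=0 with A=1.0009, B=0.1076, C=-0.0838;  B²−4AC=0.3470;  roots -0.3480, 0.2405;  negative root z = -0.3480
x = 0.0060, y = 0.0104

(0.0060, 0.0104, -0.3480)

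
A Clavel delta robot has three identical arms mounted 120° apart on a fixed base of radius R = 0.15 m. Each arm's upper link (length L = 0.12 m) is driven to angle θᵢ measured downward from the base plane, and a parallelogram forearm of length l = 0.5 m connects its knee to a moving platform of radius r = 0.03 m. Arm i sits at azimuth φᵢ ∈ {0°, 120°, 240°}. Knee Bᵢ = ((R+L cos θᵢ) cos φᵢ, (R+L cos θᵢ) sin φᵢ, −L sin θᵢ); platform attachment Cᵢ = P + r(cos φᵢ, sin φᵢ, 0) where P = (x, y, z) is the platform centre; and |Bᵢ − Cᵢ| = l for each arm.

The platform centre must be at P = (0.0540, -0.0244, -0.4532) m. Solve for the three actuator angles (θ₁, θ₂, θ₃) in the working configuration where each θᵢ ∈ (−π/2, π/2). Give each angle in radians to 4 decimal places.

θ₁ = -0.0873, θ₂ = 0.3488, θ₃ = 0.1743

arm 1 (φ=0.0°): x'=0.0540, y'=-0.0244
  A=0.0660, B=-0.4532, C=(l²−L²−A²−y'²−z²)/(2L)=0.1052
  θ1 = atan2(B,A) + arccos(C/0.4580) = -0.0873
arm 2 (φ=120.0°): x'=-0.0481, y'=-0.0346
  A cos θ + B sin θ = C:  0.1681·cos θ + -0.4532·sin θ = 0.0031
  γ=atan2(-0.4532,0.1681)=-1.2155;  ψ=arccos(0.0064)=1.5644;  θ2=γ+ψ≈0.3488
arm 3 (φ=240.0°): x'=-0.0059, y'=0.0590
  e−x'=0.1259;  (l²−L²−(e−x')²−y'²−z²)/2L = 0.0454
  √(A²+B²)=0.4704;  θ3 = -1.2999+1.4742 ≈ 0.1743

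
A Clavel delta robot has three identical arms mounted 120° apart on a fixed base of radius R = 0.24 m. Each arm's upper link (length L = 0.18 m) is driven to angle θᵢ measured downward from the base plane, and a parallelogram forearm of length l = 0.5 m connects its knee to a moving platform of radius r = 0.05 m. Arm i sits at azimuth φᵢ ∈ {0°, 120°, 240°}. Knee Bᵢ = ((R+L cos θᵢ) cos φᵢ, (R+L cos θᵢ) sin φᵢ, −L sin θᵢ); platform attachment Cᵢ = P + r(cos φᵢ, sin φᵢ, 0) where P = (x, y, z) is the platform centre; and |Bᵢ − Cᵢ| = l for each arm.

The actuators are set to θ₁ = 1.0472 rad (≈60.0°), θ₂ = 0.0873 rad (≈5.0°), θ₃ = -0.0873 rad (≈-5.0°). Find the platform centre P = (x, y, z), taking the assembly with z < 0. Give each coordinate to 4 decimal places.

(-0.1650, -0.0188, -0.3830)

arm 1 at φ=0.0°: e+L cos θ1 = 0.2800;  centre 1 = (0.2800, 0.0000, -0.1559)
centre 2 = (0.3693·cos120.0°, 0.3693·sin120.0°, -0.0157) = (-0.1847, 0.3198, -0.0157)
φ3=240.0°: virtual centre (-0.1847, -0.3198, 0.0157), radius l
eliminate P² terms by subtracting sphere 1 from 2 and 3
linear system: -0.9293x+0.6397y = 0.0339−0.2804z; -0.9293x+-0.6397y = 0.0339−0.3432z
Cramer: x(z) = -0.0365+0.3355z;  y(z) = 0.0000+0.0491z
sphere 1 gives Az²+Bz+C=0 with A=1.1150, B=0.0994, C=-0.1255;  B²−4AC=0.5697;  roots -0.3830, 0.2939;  negative root z = -0.3830
x = -0.1650, y = -0.0188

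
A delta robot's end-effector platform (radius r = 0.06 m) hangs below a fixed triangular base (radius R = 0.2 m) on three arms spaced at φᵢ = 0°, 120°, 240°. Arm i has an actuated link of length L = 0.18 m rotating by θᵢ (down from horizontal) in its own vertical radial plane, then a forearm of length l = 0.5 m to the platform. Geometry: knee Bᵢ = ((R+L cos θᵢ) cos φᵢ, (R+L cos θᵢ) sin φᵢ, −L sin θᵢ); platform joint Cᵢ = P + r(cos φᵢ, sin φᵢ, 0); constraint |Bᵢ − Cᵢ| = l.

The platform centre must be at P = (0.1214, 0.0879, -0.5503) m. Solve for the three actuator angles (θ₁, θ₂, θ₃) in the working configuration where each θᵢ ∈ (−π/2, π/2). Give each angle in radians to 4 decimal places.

φ1=0.0° → target in arm frame (0.1214, 0.0879)
  A cos θ + B sin θ = C:  0.0186·cos θ + -0.5503·sin θ = -0.2592
  θ1 = atan2(B,A) + arccos(C/0.5506) = 0.5239
arm 2 (φ=120.0°): x'=0.0154, y'=-0.1491
  A cos θ + B sin θ = C:  0.1246·cos θ + -0.5503·sin θ = -0.3416
  √(A²+B²)=0.5642;  θ2 = -1.3482+2.2211 ≈ 0.8729
rotate P by −φ3: (-0.1368, 0.0612, -0.5503)
  e−x'=0.2768;  (l²−L²−(e−x')²−y'²−z²)/2L = -0.4600
  γ=atan2(-0.5503,0.2768)=-1.1047;  ψ=arccos(-0.7468)=2.4140;  θ3=γ+ψ≈1.3093

θ₁ = 0.5239, θ₂ = 0.8729, θ₃ = 1.3093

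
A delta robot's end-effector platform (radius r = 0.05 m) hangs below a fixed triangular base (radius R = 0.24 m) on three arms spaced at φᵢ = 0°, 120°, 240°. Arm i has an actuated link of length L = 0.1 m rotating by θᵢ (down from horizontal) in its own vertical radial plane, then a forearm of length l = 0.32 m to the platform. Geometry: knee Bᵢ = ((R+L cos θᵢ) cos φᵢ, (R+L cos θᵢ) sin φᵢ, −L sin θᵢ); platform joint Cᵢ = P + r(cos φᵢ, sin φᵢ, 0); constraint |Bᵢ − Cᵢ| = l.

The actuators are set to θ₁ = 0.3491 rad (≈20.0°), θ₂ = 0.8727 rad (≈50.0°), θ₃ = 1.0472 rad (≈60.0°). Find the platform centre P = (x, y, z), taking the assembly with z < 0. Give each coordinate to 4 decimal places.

S1 = (0.2840·cos0.0°, 0.2840·sin0.0°, -0.0342) = (0.2840, 0.0000, -0.0342)
arm 2 at φ=120.0°: ρ2 = 0.2543;  S2 = (-0.1271, 0.2202, -0.0766)
arm 3 at φ=240.0°: ρ3 = 0.2400;  S3 = (-0.1200, -0.2078, -0.0866)
eliminate P² terms by subtracting sphere 1 from 2 and 3
linear system: -0.8222x+0.4404y = -0.0113−-0.0848z; -0.8079x+-0.4157y = -0.0167−-0.1048z
det = 0.6976;  x = 0.0173+-0.1167z,  y = 0.0066+-0.0253z
sphere 1 gives Az²+Bz+C=0 with A=1.0143, B=0.1303, C=-0.0301;  B²−4AC=0.1389;  roots -0.2480, 0.1195;  negative root z = -0.2480
x = 0.0462, y = 0.0129

(0.0462, 0.0129, -0.2480)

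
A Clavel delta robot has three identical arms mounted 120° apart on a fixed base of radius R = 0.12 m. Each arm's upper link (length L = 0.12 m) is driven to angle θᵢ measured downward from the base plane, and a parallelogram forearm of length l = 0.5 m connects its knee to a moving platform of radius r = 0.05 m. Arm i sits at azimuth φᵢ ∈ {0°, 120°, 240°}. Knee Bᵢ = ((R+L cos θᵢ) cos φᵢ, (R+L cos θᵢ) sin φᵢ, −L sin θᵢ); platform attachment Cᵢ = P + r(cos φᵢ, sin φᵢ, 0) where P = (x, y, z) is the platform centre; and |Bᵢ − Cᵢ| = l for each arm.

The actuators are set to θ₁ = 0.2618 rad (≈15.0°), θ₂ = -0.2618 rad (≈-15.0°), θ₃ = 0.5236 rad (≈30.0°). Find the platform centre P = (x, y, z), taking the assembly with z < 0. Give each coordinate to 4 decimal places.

arm 1 at φ=0.0°: e+L cos θ1 = 0.1859;  centre 1 = (0.1859, 0.0000, -0.0311)
centre 2 = (0.1859·cos120.0°, 0.1859·sin120.0°, 0.0311) = (-0.0930, 0.1610, 0.0311)
arm 3 at φ=240.0°: e+L cos θ3 = 0.1739;  centre 3 = (-0.0870, -0.1506, -0.0600)
|centre ₂|²−|centre ₁|² = 0.0000;  |centre ₃|²−|centre ₁|² = -0.0017
linear system: -0.5577x+0.3220y = 0.0000−0.1242z; -0.5457x+-0.3012y = -0.0017−-0.0579z
det = 0.3437;  x = 0.0016+0.0546z,  y = 0.0027+-0.2912z
quadratic in z: (1.0878)z²+(0.0404)z+(-0.2150)=0, √Δ=0.9681 → z ∈ {-0.4636, 0.4265}; z = -0.4636 (taking z<0)
x = -0.0238, y = 0.1377

(-0.0238, 0.1377, -0.4636)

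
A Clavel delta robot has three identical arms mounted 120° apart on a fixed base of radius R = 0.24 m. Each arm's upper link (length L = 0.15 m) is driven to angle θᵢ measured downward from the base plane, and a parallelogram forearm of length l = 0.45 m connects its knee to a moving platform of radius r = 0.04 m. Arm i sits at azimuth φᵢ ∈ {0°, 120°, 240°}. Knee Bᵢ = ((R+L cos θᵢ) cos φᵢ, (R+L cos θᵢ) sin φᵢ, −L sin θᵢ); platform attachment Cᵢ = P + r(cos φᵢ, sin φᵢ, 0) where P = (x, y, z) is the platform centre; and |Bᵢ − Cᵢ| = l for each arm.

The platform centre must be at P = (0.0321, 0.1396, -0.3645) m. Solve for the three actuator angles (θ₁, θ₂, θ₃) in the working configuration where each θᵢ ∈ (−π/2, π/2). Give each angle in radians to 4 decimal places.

θ₁ = 0.4361, θ₂ = -0.0001, θ₃ = 1.2215

arm 1 (φ=0.0°): x'=0.0321, y'=0.1396
  A=0.1679, B=-0.3645, C=(l²−L²−A²−y'²−z²)/(2L)=-0.0018
  θ1 = atan2(B,A) + arccos(C/0.4013) = 0.4361
arm 2 (φ=120.0°): x'=0.1048, y'=-0.0976
  e−x'=0.0952;  (l²−L²−(e−x')²−y'²−z²)/2L = 0.0952
  √(A²+B²)=0.3767;  θ2 = -1.3154+1.3153 ≈ -0.0001
φ3=240.0° → target in arm frame (-0.1369, -0.0420)
  e−x'=0.3369;  (l²−L²−(e−x')²−y'²−z²)/2L = -0.2272
  γ=atan2(-0.3645,0.3369)=-0.8247;  ψ=arccos(-0.4577)=2.0462;  θ3=γ+ψ≈1.2215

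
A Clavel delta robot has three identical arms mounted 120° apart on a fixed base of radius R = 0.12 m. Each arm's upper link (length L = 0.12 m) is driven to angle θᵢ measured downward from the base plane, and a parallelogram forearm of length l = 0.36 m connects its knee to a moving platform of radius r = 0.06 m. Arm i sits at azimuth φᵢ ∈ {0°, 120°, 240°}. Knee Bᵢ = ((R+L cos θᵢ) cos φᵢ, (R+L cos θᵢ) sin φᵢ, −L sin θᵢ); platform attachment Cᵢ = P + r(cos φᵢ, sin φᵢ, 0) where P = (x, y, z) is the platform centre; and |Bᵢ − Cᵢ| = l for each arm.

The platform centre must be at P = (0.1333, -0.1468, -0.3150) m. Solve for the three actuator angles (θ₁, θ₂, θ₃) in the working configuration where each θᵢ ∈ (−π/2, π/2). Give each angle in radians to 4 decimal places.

θ₁ = -0.0871, θ₂ = 1.2216, θ₃ = 0.2619

rotate P by −φ1: (0.1333, -0.1468, -0.3150)
  A cos θ + B sin θ = C:  -0.0733·cos θ + -0.3150·sin θ = -0.0456
  γ=atan2(-0.3150,-0.0733)=-1.7994;  ψ=arccos(-0.1410)=1.7123;  θ1=γ+ψ≈-0.0871
φ2=120.0° → target in arm frame (-0.1938, -0.0420)
  e−x'=0.2538;  (l²−L²−(e−x')²−y'²−z²)/2L = -0.2092
  θ2 = atan2(B,A) + arccos(C/0.4045) = 1.2216
rotate P by −φ3: (0.0605, 0.1888, -0.3150)
  e−x'=-0.0005;  (l²−L²−(e−x')²−y'²−z²)/2L = -0.0820
  γ=atan2(-0.3150,-0.0005)=-1.5723;  ψ=arccos(-0.2604)=1.8342;  θ3=γ+ψ≈0.2619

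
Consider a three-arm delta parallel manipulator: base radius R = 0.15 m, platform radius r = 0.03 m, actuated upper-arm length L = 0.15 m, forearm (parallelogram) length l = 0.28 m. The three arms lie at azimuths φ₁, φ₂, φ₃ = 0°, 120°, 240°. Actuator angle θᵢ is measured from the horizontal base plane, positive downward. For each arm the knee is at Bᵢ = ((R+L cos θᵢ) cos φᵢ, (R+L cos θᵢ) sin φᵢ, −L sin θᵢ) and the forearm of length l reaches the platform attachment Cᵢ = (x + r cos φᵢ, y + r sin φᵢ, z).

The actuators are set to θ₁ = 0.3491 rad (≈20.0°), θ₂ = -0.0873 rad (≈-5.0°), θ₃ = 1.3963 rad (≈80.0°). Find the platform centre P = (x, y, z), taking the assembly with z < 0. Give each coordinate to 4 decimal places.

φ1=0.0°: virtual centre (0.2610, 0.0000, -0.0513), radius l
centre 2 = (0.2694·cos120.0°, 0.2694·sin120.0°, 0.0131) = (-0.1347, 0.2333, 0.0131)
φ3=240.0°: virtual centre (-0.0730, -0.1265, -0.1477), radius l
|centre ₂|²−|centre ₁|² = 0.0020;  |centre ₃|²−|centre ₁|² = -0.0276
[-0.7913 0.4667 0.1288]·P = 0.0020;  [-0.6679 -0.2530 -0.1928]·P = -0.0276
Cramer: x(z) = 0.0241-0.1122z;  y(z) = 0.0453-0.4661z
into |P−centre ₁|² = l²: 1.2299z² + 0.1135z + -0.0176 = 0;  Δ = 0.0996;  z = -0.1745 or 0.0822 → z<0 root = -0.1745
x = 0.0437, y = 0.1266

(0.0437, 0.1266, -0.1745)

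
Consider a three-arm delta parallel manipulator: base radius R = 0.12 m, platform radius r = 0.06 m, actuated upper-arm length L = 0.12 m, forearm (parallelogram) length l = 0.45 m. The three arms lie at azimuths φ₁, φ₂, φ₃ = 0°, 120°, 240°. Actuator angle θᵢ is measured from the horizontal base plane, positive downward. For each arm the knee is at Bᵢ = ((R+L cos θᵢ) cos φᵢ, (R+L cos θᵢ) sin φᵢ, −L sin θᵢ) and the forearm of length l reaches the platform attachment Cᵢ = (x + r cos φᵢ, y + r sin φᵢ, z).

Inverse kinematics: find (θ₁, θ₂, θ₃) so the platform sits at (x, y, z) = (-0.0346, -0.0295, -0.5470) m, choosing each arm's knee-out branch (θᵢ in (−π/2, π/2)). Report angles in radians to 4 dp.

θ₁ = 1.3090, θ₂ = 1.2218, θ₃ = 1.0472

φ1=0.0° → target in arm frame (-0.0346, -0.0295)
  e−x'=0.0946;  (l²−L²−(e−x')²−y'²−z²)/2L = -0.5039
  γ=atan2(-0.5470,0.0946)=-1.3995;  ψ=arccos(-0.9077)=2.7085;  θ1=γ+ψ≈1.3090
φ2=120.0° → target in arm frame (-0.0082, 0.0447)
  A=0.0682, B=-0.5470, C=(l²−L²−A²−y'²−z²)/(2L)=-0.4907
  γ=atan2(-0.5470,0.0682)=-1.4467;  ψ=arccos(-0.8902)=2.6685;  θ2=γ+ψ≈1.2218
φ3=240.0° → target in arm frame (0.0428, -0.0152)
  e−x'=0.0172;  (l²−L²−(e−x')²−y'²−z²)/2L = -0.4651
  γ=atan2(-0.5470,0.0172)=-1.5394;  ψ=arccos(-0.8499)=2.5867;  θ3=γ+ψ≈1.0472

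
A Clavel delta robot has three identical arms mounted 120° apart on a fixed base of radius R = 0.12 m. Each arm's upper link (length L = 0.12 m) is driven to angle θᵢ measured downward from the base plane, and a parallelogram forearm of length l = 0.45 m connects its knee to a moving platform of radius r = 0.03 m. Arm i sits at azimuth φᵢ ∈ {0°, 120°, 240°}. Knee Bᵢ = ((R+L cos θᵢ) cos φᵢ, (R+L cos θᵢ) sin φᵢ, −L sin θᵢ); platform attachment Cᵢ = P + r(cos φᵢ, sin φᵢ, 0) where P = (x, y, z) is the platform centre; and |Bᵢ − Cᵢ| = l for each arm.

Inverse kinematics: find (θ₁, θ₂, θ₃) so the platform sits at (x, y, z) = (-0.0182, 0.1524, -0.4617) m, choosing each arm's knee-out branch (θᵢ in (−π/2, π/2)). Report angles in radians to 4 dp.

arm 1 (φ=0.0°): x'=-0.0182, y'=0.1524
  A=0.1082, B=-0.4617, C=(l²−L²−A²−y'²−z²)/(2L)=-0.2500
  γ=atan2(-0.4617,0.1082)=-1.3406;  ψ=arccos(-0.5272)=2.1261;  θ1=γ+ψ≈0.7855
φ2=120.0° → target in arm frame (0.1411, -0.0604)
  A=-0.0511, B=-0.4617, C=(l²−L²−A²−y'²−z²)/(2L)=-0.1305
  γ=atan2(-0.4617,-0.0511)=-1.6810;  ψ=arccos(-0.2810)=1.8557;  θ2=γ+ψ≈0.1747
φ3=240.0° → target in arm frame (-0.1229, -0.0920)
  e−x'=0.2129;  (l²−L²−(e−x')²−y'²−z²)/2L = -0.3285
  √(A²+B²)=0.5084;  θ3 = -1.1388+2.2733 ≈ 1.1346

θ₁ = 0.7855, θ₂ = 0.1747, θ₃ = 1.1346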